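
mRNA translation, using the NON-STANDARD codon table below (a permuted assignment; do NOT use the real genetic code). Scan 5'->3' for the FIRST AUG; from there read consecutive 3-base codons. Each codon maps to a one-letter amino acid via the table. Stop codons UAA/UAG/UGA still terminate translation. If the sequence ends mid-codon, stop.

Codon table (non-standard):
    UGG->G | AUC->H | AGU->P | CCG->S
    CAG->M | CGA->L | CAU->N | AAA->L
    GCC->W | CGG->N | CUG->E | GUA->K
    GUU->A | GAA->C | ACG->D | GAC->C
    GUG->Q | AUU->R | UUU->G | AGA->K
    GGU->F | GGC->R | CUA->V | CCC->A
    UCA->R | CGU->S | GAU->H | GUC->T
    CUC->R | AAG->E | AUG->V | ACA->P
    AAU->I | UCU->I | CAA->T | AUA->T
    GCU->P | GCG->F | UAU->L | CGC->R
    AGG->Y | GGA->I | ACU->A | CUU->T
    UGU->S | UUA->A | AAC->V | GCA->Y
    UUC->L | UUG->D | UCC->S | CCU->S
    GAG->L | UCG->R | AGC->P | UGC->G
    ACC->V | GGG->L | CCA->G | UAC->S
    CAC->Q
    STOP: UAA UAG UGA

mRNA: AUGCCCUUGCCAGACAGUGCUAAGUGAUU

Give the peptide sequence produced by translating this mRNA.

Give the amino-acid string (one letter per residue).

Answer: VADGCPPE

Derivation:
start AUG at pos 0
pos 0: AUG -> V; peptide=V
pos 3: CCC -> A; peptide=VA
pos 6: UUG -> D; peptide=VAD
pos 9: CCA -> G; peptide=VADG
pos 12: GAC -> C; peptide=VADGC
pos 15: AGU -> P; peptide=VADGCP
pos 18: GCU -> P; peptide=VADGCPP
pos 21: AAG -> E; peptide=VADGCPPE
pos 24: UGA -> STOP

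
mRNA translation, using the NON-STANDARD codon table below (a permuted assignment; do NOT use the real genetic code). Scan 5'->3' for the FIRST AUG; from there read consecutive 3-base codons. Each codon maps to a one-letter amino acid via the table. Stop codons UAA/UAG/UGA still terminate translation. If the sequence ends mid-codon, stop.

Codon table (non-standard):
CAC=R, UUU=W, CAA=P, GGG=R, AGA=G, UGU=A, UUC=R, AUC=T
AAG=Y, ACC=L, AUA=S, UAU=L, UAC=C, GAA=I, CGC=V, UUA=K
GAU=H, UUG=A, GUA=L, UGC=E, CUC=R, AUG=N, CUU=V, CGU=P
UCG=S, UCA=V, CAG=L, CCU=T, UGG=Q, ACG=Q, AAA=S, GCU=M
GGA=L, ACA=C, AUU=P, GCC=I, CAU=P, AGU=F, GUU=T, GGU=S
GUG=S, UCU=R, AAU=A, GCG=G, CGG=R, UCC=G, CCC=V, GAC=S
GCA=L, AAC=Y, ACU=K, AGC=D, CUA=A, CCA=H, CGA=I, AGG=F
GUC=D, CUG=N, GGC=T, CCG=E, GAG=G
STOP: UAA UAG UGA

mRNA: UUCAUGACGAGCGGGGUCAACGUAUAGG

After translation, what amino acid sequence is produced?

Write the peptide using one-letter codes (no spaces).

start AUG at pos 3
pos 3: AUG -> N; peptide=N
pos 6: ACG -> Q; peptide=NQ
pos 9: AGC -> D; peptide=NQD
pos 12: GGG -> R; peptide=NQDR
pos 15: GUC -> D; peptide=NQDRD
pos 18: AAC -> Y; peptide=NQDRDY
pos 21: GUA -> L; peptide=NQDRDYL
pos 24: UAG -> STOP

Answer: NQDRDYL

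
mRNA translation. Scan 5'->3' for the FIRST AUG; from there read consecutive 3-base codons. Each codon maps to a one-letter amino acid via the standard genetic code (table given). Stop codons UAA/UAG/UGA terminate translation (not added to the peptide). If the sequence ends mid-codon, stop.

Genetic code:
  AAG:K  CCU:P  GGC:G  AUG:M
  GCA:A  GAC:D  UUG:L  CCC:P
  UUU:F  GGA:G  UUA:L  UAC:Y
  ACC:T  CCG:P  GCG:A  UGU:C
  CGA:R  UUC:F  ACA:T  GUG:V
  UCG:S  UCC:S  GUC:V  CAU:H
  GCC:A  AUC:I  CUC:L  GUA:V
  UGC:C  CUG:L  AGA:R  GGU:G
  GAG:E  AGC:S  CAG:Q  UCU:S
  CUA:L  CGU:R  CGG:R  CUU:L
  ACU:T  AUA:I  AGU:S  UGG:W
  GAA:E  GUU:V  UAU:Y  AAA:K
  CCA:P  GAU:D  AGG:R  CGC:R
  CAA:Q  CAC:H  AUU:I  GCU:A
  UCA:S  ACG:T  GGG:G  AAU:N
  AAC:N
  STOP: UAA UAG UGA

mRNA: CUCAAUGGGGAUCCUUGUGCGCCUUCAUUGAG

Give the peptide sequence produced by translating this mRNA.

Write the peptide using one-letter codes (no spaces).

start AUG at pos 4
pos 4: AUG -> M; peptide=M
pos 7: GGG -> G; peptide=MG
pos 10: AUC -> I; peptide=MGI
pos 13: CUU -> L; peptide=MGIL
pos 16: GUG -> V; peptide=MGILV
pos 19: CGC -> R; peptide=MGILVR
pos 22: CUU -> L; peptide=MGILVRL
pos 25: CAU -> H; peptide=MGILVRLH
pos 28: UGA -> STOP

Answer: MGILVRLH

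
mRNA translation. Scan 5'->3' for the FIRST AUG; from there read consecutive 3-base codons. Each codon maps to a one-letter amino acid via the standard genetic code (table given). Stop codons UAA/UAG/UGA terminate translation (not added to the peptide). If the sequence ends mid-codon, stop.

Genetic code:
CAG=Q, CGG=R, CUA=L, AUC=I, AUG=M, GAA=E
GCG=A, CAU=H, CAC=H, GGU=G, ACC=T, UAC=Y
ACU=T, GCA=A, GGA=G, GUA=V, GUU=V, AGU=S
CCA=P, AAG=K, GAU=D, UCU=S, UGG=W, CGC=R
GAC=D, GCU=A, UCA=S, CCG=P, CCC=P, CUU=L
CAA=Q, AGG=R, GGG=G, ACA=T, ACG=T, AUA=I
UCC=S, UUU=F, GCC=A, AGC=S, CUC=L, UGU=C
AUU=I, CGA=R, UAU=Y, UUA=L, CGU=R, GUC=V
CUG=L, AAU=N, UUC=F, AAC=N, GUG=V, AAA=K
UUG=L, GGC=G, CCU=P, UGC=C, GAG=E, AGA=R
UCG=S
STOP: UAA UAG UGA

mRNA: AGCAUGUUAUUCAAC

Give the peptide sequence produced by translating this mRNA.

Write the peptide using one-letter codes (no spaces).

start AUG at pos 3
pos 3: AUG -> M; peptide=M
pos 6: UUA -> L; peptide=ML
pos 9: UUC -> F; peptide=MLF
pos 12: AAC -> N; peptide=MLFN
pos 15: only 0 nt remain (<3), stop (end of mRNA)

Answer: MLFN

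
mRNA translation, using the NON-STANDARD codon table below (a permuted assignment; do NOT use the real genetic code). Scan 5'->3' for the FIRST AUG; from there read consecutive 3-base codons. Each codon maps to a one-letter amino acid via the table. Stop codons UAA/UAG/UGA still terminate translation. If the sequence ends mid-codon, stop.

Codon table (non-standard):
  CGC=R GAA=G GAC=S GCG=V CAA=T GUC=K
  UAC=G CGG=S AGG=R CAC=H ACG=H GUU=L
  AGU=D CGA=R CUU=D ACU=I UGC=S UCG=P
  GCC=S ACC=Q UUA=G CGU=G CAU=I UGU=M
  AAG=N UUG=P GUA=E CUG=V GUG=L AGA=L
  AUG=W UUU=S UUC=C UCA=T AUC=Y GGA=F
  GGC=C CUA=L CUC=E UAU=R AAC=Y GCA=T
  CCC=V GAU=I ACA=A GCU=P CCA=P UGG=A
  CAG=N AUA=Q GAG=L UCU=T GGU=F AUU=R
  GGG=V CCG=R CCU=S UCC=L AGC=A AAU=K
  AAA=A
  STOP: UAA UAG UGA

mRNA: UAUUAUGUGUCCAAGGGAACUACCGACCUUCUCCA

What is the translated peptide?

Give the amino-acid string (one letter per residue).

start AUG at pos 4
pos 4: AUG -> W; peptide=W
pos 7: UGU -> M; peptide=WM
pos 10: CCA -> P; peptide=WMP
pos 13: AGG -> R; peptide=WMPR
pos 16: GAA -> G; peptide=WMPRG
pos 19: CUA -> L; peptide=WMPRGL
pos 22: CCG -> R; peptide=WMPRGLR
pos 25: ACC -> Q; peptide=WMPRGLRQ
pos 28: UUC -> C; peptide=WMPRGLRQC
pos 31: UCC -> L; peptide=WMPRGLRQCL
pos 34: only 1 nt remain (<3), stop (end of mRNA)

Answer: WMPRGLRQCL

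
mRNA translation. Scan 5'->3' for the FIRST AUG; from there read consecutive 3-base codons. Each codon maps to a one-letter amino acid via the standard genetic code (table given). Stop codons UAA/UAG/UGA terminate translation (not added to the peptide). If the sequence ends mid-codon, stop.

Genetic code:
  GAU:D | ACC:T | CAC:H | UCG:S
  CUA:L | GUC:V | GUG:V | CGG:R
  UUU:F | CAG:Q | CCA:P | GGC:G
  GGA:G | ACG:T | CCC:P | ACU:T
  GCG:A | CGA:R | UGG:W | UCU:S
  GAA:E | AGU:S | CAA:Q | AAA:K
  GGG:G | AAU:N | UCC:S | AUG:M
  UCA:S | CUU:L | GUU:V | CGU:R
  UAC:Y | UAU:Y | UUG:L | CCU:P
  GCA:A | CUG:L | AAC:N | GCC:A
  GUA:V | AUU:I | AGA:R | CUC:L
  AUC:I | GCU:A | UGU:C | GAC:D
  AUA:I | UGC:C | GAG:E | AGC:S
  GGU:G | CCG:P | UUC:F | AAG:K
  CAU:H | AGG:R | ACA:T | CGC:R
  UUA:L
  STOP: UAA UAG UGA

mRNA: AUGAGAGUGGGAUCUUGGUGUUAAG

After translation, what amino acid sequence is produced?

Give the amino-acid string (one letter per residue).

Answer: MRVGSWC

Derivation:
start AUG at pos 0
pos 0: AUG -> M; peptide=M
pos 3: AGA -> R; peptide=MR
pos 6: GUG -> V; peptide=MRV
pos 9: GGA -> G; peptide=MRVG
pos 12: UCU -> S; peptide=MRVGS
pos 15: UGG -> W; peptide=MRVGSW
pos 18: UGU -> C; peptide=MRVGSWC
pos 21: UAA -> STOP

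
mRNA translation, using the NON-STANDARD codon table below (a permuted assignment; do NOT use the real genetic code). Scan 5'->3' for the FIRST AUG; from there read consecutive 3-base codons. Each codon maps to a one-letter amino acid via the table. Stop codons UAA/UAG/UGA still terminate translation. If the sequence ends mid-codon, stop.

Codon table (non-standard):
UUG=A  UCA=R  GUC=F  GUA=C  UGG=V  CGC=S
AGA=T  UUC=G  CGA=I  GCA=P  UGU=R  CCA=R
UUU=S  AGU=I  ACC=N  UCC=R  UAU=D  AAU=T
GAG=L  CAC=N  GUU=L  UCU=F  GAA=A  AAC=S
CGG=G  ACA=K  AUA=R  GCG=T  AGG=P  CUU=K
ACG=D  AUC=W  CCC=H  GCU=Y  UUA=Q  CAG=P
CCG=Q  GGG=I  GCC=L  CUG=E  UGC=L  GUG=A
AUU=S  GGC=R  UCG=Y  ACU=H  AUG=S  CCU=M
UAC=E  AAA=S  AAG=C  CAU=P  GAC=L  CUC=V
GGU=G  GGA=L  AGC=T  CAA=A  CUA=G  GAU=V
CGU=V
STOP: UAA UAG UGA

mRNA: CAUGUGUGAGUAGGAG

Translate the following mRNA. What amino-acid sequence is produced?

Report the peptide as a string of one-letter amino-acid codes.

Answer: SRL

Derivation:
start AUG at pos 1
pos 1: AUG -> S; peptide=S
pos 4: UGU -> R; peptide=SR
pos 7: GAG -> L; peptide=SRL
pos 10: UAG -> STOP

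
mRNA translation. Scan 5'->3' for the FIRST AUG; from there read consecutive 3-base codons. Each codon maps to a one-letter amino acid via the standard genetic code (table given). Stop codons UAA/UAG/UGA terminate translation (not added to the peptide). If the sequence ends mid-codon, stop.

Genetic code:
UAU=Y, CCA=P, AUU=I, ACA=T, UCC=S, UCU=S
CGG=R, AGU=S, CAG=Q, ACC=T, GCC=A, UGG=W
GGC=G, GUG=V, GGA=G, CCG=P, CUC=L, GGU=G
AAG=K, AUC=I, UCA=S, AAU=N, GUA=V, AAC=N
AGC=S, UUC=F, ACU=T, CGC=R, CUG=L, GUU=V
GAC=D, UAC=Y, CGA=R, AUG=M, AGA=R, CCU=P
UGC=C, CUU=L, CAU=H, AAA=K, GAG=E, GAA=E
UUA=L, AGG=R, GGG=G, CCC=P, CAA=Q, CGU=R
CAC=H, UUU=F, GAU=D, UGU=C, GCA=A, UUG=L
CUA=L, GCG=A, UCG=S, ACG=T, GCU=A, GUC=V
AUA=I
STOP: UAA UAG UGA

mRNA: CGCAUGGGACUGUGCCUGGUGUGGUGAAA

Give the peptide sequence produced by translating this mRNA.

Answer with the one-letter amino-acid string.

start AUG at pos 3
pos 3: AUG -> M; peptide=M
pos 6: GGA -> G; peptide=MG
pos 9: CUG -> L; peptide=MGL
pos 12: UGC -> C; peptide=MGLC
pos 15: CUG -> L; peptide=MGLCL
pos 18: GUG -> V; peptide=MGLCLV
pos 21: UGG -> W; peptide=MGLCLVW
pos 24: UGA -> STOP

Answer: MGLCLVW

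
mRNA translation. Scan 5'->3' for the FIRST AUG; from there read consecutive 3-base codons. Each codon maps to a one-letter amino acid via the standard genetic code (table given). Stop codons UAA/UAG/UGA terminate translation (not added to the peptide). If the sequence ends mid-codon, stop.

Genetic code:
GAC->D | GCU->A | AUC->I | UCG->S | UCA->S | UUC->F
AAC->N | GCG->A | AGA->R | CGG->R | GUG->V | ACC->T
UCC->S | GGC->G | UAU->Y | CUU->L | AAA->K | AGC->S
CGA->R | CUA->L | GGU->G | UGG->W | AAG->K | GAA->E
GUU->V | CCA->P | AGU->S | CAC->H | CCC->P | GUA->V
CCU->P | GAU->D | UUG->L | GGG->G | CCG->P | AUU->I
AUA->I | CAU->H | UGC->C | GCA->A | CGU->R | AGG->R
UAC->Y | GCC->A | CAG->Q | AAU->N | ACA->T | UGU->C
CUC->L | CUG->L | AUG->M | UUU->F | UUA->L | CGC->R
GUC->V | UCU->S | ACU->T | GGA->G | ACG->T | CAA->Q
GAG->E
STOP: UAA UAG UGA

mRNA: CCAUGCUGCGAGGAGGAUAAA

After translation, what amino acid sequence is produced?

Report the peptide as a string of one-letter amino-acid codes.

Answer: MLRGG

Derivation:
start AUG at pos 2
pos 2: AUG -> M; peptide=M
pos 5: CUG -> L; peptide=ML
pos 8: CGA -> R; peptide=MLR
pos 11: GGA -> G; peptide=MLRG
pos 14: GGA -> G; peptide=MLRGG
pos 17: UAA -> STOP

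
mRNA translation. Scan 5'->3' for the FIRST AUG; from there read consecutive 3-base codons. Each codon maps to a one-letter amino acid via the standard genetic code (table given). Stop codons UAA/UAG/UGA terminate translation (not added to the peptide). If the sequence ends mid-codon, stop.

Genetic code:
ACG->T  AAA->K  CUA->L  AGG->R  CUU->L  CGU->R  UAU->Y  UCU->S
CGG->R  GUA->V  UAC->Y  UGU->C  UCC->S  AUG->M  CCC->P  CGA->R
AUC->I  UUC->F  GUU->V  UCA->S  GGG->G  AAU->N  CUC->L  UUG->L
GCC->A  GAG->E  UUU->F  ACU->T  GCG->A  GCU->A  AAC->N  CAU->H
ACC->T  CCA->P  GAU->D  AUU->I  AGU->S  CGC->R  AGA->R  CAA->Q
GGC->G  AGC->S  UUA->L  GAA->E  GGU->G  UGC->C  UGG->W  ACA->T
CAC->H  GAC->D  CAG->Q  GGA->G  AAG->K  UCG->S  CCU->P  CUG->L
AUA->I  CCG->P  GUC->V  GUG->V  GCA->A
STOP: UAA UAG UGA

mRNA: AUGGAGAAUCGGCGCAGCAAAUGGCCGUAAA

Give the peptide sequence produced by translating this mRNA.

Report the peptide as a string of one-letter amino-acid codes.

start AUG at pos 0
pos 0: AUG -> M; peptide=M
pos 3: GAG -> E; peptide=ME
pos 6: AAU -> N; peptide=MEN
pos 9: CGG -> R; peptide=MENR
pos 12: CGC -> R; peptide=MENRR
pos 15: AGC -> S; peptide=MENRRS
pos 18: AAA -> K; peptide=MENRRSK
pos 21: UGG -> W; peptide=MENRRSKW
pos 24: CCG -> P; peptide=MENRRSKWP
pos 27: UAA -> STOP

Answer: MENRRSKWP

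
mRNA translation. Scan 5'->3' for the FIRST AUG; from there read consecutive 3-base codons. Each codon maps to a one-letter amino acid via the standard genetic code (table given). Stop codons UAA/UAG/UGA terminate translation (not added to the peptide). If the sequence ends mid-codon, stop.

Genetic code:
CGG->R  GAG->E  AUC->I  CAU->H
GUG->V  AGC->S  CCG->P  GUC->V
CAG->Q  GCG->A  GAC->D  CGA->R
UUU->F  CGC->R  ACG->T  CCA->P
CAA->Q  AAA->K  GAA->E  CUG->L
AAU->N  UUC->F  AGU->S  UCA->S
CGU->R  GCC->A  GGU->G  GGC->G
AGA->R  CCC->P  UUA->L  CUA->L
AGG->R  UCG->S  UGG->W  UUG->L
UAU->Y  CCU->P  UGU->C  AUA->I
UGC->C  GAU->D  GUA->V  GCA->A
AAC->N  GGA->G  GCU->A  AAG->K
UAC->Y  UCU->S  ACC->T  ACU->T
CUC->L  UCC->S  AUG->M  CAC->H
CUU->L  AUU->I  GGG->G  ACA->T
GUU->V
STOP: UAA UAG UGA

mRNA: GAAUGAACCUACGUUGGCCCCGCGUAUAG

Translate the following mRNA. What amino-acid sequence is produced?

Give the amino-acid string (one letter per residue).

Answer: MNLRWPRV

Derivation:
start AUG at pos 2
pos 2: AUG -> M; peptide=M
pos 5: AAC -> N; peptide=MN
pos 8: CUA -> L; peptide=MNL
pos 11: CGU -> R; peptide=MNLR
pos 14: UGG -> W; peptide=MNLRW
pos 17: CCC -> P; peptide=MNLRWP
pos 20: CGC -> R; peptide=MNLRWPR
pos 23: GUA -> V; peptide=MNLRWPRV
pos 26: UAG -> STOP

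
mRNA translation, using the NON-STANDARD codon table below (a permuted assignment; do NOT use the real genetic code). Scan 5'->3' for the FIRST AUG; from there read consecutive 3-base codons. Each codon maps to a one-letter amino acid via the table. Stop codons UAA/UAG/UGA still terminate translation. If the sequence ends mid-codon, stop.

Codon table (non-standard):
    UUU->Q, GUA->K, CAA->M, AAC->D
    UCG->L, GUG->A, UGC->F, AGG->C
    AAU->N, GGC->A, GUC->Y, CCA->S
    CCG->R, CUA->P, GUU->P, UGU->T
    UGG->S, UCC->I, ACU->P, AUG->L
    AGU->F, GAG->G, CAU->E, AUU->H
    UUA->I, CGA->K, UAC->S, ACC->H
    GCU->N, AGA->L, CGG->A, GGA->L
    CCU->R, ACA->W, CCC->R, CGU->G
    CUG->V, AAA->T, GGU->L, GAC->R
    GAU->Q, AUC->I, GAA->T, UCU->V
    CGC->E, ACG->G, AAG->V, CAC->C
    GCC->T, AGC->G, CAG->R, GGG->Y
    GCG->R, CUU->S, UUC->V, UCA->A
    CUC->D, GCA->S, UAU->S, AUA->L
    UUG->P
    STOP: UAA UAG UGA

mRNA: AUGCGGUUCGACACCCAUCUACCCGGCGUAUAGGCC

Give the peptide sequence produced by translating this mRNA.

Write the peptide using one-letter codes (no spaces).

start AUG at pos 0
pos 0: AUG -> L; peptide=L
pos 3: CGG -> A; peptide=LA
pos 6: UUC -> V; peptide=LAV
pos 9: GAC -> R; peptide=LAVR
pos 12: ACC -> H; peptide=LAVRH
pos 15: CAU -> E; peptide=LAVRHE
pos 18: CUA -> P; peptide=LAVRHEP
pos 21: CCC -> R; peptide=LAVRHEPR
pos 24: GGC -> A; peptide=LAVRHEPRA
pos 27: GUA -> K; peptide=LAVRHEPRAK
pos 30: UAG -> STOP

Answer: LAVRHEPRAK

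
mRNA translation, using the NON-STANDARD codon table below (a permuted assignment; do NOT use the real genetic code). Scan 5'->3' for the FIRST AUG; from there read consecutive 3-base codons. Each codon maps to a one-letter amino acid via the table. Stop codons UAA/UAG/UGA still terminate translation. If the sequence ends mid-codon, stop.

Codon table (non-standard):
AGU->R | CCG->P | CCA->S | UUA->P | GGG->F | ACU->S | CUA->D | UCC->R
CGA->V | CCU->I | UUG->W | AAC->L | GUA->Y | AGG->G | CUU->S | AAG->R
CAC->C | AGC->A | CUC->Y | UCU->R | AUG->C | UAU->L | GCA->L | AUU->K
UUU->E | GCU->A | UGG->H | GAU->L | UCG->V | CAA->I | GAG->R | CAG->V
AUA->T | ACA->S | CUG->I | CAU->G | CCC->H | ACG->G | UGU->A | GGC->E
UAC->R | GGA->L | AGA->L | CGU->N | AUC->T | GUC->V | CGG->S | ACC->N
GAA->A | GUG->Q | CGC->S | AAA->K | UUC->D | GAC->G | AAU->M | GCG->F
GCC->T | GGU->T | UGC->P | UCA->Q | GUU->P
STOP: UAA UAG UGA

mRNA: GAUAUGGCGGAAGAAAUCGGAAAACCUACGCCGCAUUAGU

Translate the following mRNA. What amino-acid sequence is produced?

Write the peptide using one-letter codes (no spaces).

Answer: CFAATLKIGPG

Derivation:
start AUG at pos 3
pos 3: AUG -> C; peptide=C
pos 6: GCG -> F; peptide=CF
pos 9: GAA -> A; peptide=CFA
pos 12: GAA -> A; peptide=CFAA
pos 15: AUC -> T; peptide=CFAAT
pos 18: GGA -> L; peptide=CFAATL
pos 21: AAA -> K; peptide=CFAATLK
pos 24: CCU -> I; peptide=CFAATLKI
pos 27: ACG -> G; peptide=CFAATLKIG
pos 30: CCG -> P; peptide=CFAATLKIGP
pos 33: CAU -> G; peptide=CFAATLKIGPG
pos 36: UAG -> STOP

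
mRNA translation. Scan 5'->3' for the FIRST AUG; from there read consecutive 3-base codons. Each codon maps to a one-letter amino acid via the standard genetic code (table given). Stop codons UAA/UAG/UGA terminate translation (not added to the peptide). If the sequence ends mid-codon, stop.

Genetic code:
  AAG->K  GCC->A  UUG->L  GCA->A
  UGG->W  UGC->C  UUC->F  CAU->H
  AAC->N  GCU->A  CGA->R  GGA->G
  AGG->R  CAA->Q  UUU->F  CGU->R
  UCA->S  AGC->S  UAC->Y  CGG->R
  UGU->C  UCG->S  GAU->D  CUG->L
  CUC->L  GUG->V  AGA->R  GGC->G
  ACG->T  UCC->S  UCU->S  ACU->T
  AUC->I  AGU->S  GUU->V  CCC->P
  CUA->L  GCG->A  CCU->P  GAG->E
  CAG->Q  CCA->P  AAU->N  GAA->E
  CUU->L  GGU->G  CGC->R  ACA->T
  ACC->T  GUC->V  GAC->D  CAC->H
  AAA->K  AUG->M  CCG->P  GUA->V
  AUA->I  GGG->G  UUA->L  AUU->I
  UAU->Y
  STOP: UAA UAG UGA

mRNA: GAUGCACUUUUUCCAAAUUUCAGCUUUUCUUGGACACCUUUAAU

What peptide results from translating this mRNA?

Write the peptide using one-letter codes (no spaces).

Answer: MHFFQISAFLGHL

Derivation:
start AUG at pos 1
pos 1: AUG -> M; peptide=M
pos 4: CAC -> H; peptide=MH
pos 7: UUU -> F; peptide=MHF
pos 10: UUC -> F; peptide=MHFF
pos 13: CAA -> Q; peptide=MHFFQ
pos 16: AUU -> I; peptide=MHFFQI
pos 19: UCA -> S; peptide=MHFFQIS
pos 22: GCU -> A; peptide=MHFFQISA
pos 25: UUU -> F; peptide=MHFFQISAF
pos 28: CUU -> L; peptide=MHFFQISAFL
pos 31: GGA -> G; peptide=MHFFQISAFLG
pos 34: CAC -> H; peptide=MHFFQISAFLGH
pos 37: CUU -> L; peptide=MHFFQISAFLGHL
pos 40: UAA -> STOP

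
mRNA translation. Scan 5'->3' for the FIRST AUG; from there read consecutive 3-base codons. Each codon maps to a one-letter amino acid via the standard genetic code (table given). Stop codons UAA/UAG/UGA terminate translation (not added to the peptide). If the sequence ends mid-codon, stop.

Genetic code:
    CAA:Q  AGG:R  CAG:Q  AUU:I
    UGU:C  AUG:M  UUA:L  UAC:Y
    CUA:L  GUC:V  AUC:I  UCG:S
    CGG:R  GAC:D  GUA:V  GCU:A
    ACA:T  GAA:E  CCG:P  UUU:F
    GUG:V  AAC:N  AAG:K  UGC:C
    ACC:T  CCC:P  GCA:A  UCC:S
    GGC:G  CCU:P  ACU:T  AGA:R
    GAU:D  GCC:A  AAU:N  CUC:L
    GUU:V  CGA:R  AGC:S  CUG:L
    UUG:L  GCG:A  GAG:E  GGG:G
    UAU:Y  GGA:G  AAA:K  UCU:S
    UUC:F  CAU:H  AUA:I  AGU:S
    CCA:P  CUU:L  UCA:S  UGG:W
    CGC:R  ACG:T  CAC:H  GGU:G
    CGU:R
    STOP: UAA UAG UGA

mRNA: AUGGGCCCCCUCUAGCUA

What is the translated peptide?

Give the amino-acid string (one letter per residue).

start AUG at pos 0
pos 0: AUG -> M; peptide=M
pos 3: GGC -> G; peptide=MG
pos 6: CCC -> P; peptide=MGP
pos 9: CUC -> L; peptide=MGPL
pos 12: UAG -> STOP

Answer: MGPL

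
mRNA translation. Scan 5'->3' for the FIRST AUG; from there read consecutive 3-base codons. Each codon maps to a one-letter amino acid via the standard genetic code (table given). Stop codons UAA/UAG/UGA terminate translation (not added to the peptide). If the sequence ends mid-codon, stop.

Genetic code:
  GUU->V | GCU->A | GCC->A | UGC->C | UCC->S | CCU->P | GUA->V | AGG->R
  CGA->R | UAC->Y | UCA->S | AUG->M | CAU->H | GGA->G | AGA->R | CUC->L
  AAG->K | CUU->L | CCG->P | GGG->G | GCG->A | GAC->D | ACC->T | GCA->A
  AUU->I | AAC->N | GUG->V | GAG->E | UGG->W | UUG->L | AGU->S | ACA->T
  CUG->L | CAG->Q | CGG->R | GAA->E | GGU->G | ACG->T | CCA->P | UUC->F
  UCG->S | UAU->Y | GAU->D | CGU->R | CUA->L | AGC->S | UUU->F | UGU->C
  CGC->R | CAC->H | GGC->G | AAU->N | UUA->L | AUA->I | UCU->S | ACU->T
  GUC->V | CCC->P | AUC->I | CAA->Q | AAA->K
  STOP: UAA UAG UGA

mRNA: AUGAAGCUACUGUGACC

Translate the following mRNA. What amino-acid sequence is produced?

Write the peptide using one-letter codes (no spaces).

start AUG at pos 0
pos 0: AUG -> M; peptide=M
pos 3: AAG -> K; peptide=MK
pos 6: CUA -> L; peptide=MKL
pos 9: CUG -> L; peptide=MKLL
pos 12: UGA -> STOP

Answer: MKLL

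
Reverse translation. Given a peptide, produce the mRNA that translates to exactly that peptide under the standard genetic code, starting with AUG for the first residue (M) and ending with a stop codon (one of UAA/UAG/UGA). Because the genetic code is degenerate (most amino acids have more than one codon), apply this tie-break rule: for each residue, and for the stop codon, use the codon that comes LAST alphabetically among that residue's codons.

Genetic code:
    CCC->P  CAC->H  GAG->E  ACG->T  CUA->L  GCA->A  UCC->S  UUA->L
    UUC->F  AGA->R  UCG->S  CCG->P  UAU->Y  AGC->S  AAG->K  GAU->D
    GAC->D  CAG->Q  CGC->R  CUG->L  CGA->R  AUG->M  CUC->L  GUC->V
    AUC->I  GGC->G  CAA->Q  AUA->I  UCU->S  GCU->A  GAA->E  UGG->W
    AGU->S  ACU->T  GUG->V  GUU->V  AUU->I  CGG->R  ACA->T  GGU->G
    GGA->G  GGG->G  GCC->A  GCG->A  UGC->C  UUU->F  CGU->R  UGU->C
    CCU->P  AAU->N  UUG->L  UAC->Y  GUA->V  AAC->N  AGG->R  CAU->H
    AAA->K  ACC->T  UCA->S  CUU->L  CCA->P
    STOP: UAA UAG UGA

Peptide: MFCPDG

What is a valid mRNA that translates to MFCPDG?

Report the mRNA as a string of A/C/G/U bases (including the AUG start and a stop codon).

residue 1: M -> AUG (start codon)
residue 2: F codons sorted = UUC,UUU -> pick last = UUU
residue 3: C codons sorted = UGC,UGU -> pick last = UGU
residue 4: P codons sorted = CCA,CCC,CCG,CCU -> pick last = CCU
residue 5: D codons sorted = GAC,GAU -> pick last = GAU
residue 6: G codons sorted = GGA,GGC,GGG,GGU -> pick last = GGU
terminator: stop codons sorted = UAA,UAG,UGA -> pick last = UGA

Answer: mRNA: AUGUUUUGUCCUGAUGGUUGA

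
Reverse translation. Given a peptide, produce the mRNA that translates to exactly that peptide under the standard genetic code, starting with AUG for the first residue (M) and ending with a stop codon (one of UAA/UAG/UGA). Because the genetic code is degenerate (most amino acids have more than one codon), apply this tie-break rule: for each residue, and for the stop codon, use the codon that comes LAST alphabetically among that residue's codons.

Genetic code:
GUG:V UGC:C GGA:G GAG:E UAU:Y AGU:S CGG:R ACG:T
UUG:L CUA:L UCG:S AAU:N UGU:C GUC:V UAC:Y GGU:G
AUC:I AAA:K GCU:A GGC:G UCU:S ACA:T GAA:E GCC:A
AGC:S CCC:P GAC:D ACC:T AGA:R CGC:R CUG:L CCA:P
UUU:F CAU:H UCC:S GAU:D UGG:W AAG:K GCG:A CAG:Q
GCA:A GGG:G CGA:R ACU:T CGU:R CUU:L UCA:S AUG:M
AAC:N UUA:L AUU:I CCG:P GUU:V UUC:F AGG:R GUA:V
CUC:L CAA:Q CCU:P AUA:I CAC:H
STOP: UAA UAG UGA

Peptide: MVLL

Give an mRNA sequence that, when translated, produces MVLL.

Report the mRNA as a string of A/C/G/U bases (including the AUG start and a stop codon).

Answer: mRNA: AUGGUUUUGUUGUGA

Derivation:
residue 1: M -> AUG (start codon)
residue 2: V codons sorted = GUA,GUC,GUG,GUU -> pick last = GUU
residue 3: L codons sorted = CUA,CUC,CUG,CUU,UUA,UUG -> pick last = UUG
residue 4: L codons sorted = CUA,CUC,CUG,CUU,UUA,UUG -> pick last = UUG
terminator: stop codons sorted = UAA,UAG,UGA -> pick last = UGA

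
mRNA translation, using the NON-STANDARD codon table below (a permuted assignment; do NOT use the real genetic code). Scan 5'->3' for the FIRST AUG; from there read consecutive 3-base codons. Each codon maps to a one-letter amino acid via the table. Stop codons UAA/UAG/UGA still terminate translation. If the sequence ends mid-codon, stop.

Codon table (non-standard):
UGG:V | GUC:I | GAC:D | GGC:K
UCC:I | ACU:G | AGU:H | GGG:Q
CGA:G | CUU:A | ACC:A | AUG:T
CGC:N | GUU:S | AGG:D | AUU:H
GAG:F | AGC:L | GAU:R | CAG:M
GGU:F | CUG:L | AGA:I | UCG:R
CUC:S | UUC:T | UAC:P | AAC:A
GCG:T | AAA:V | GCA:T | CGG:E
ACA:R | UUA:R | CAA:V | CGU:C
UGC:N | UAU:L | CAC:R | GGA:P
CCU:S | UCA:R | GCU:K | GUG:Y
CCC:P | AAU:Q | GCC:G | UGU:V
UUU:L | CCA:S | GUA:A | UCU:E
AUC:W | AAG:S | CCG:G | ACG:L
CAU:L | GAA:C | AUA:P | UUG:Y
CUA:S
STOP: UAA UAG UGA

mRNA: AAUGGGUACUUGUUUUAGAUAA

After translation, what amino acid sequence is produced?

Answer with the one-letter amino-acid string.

Answer: TFGVLI

Derivation:
start AUG at pos 1
pos 1: AUG -> T; peptide=T
pos 4: GGU -> F; peptide=TF
pos 7: ACU -> G; peptide=TFG
pos 10: UGU -> V; peptide=TFGV
pos 13: UUU -> L; peptide=TFGVL
pos 16: AGA -> I; peptide=TFGVLI
pos 19: UAA -> STOP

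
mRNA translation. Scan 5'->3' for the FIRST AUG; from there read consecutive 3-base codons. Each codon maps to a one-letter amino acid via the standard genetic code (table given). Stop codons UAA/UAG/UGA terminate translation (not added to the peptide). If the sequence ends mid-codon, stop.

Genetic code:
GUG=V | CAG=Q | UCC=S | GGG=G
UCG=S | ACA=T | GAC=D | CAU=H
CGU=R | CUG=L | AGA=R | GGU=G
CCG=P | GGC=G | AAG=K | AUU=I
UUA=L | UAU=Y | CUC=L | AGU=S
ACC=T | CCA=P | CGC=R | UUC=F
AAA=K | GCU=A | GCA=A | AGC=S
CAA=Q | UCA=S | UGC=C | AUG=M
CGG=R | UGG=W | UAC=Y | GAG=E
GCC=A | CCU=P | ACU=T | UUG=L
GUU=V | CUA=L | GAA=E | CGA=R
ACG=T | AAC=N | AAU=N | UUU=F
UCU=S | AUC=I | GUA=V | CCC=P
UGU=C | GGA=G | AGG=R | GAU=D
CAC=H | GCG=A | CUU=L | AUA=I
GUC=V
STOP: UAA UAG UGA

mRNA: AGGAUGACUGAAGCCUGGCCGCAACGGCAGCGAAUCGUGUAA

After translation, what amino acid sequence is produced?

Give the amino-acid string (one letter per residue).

start AUG at pos 3
pos 3: AUG -> M; peptide=M
pos 6: ACU -> T; peptide=MT
pos 9: GAA -> E; peptide=MTE
pos 12: GCC -> A; peptide=MTEA
pos 15: UGG -> W; peptide=MTEAW
pos 18: CCG -> P; peptide=MTEAWP
pos 21: CAA -> Q; peptide=MTEAWPQ
pos 24: CGG -> R; peptide=MTEAWPQR
pos 27: CAG -> Q; peptide=MTEAWPQRQ
pos 30: CGA -> R; peptide=MTEAWPQRQR
pos 33: AUC -> I; peptide=MTEAWPQRQRI
pos 36: GUG -> V; peptide=MTEAWPQRQRIV
pos 39: UAA -> STOP

Answer: MTEAWPQRQRIV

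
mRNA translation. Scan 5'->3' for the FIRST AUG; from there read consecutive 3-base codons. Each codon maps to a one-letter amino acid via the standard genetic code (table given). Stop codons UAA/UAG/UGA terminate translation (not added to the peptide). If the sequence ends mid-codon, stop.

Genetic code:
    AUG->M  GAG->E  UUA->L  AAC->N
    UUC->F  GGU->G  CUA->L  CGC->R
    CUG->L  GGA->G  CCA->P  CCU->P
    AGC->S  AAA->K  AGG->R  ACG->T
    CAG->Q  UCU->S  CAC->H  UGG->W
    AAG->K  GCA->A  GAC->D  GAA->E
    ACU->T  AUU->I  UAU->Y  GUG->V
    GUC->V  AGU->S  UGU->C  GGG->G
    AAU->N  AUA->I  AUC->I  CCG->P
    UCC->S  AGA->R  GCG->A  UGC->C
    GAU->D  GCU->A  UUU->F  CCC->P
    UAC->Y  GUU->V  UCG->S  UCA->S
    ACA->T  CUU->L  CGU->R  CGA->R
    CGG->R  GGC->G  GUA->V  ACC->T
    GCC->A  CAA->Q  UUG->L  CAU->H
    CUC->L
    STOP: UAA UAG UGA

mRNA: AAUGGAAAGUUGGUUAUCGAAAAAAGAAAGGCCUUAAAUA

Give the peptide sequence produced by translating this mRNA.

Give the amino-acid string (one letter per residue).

Answer: MESWLSKKERP

Derivation:
start AUG at pos 1
pos 1: AUG -> M; peptide=M
pos 4: GAA -> E; peptide=ME
pos 7: AGU -> S; peptide=MES
pos 10: UGG -> W; peptide=MESW
pos 13: UUA -> L; peptide=MESWL
pos 16: UCG -> S; peptide=MESWLS
pos 19: AAA -> K; peptide=MESWLSK
pos 22: AAA -> K; peptide=MESWLSKK
pos 25: GAA -> E; peptide=MESWLSKKE
pos 28: AGG -> R; peptide=MESWLSKKER
pos 31: CCU -> P; peptide=MESWLSKKERP
pos 34: UAA -> STOP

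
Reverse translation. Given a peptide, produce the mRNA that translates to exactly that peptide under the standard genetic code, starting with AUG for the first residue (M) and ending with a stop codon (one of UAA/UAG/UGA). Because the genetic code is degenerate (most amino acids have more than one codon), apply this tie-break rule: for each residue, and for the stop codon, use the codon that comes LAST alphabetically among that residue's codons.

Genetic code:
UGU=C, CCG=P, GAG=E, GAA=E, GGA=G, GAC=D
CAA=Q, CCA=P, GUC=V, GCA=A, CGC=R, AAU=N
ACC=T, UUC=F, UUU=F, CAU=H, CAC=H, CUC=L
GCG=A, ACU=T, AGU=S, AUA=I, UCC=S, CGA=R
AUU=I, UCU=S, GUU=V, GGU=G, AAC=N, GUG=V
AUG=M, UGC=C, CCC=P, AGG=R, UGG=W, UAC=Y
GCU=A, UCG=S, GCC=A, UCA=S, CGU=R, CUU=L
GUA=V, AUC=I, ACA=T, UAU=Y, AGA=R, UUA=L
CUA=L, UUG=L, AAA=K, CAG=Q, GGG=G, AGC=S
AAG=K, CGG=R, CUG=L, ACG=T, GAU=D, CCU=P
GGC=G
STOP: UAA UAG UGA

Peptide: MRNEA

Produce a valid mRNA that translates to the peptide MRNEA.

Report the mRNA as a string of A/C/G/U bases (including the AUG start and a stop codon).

Answer: mRNA: AUGCGUAAUGAGGCUUGA

Derivation:
residue 1: M -> AUG (start codon)
residue 2: R codons sorted = AGA,AGG,CGA,CGC,CGG,CGU -> pick last = CGU
residue 3: N codons sorted = AAC,AAU -> pick last = AAU
residue 4: E codons sorted = GAA,GAG -> pick last = GAG
residue 5: A codons sorted = GCA,GCC,GCG,GCU -> pick last = GCU
terminator: stop codons sorted = UAA,UAG,UGA -> pick last = UGA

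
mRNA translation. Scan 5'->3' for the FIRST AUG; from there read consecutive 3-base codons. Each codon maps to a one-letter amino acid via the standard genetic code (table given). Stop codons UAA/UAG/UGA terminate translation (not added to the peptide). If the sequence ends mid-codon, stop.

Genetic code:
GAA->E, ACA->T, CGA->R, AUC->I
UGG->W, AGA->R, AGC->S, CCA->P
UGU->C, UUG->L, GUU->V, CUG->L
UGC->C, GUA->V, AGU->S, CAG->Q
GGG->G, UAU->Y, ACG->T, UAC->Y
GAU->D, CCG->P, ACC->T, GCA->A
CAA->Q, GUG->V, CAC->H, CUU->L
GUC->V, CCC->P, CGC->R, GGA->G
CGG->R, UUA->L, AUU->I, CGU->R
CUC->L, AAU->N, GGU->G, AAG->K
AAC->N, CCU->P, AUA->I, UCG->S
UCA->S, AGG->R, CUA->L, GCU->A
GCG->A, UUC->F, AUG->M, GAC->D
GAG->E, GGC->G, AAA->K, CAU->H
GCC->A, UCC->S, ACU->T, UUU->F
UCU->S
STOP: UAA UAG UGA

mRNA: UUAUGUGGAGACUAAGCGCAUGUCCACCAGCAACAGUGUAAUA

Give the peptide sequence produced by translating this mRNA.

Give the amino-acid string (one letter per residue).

start AUG at pos 2
pos 2: AUG -> M; peptide=M
pos 5: UGG -> W; peptide=MW
pos 8: AGA -> R; peptide=MWR
pos 11: CUA -> L; peptide=MWRL
pos 14: AGC -> S; peptide=MWRLS
pos 17: GCA -> A; peptide=MWRLSA
pos 20: UGU -> C; peptide=MWRLSAC
pos 23: CCA -> P; peptide=MWRLSACP
pos 26: CCA -> P; peptide=MWRLSACPP
pos 29: GCA -> A; peptide=MWRLSACPPA
pos 32: ACA -> T; peptide=MWRLSACPPAT
pos 35: GUG -> V; peptide=MWRLSACPPATV
pos 38: UAA -> STOP

Answer: MWRLSACPPATV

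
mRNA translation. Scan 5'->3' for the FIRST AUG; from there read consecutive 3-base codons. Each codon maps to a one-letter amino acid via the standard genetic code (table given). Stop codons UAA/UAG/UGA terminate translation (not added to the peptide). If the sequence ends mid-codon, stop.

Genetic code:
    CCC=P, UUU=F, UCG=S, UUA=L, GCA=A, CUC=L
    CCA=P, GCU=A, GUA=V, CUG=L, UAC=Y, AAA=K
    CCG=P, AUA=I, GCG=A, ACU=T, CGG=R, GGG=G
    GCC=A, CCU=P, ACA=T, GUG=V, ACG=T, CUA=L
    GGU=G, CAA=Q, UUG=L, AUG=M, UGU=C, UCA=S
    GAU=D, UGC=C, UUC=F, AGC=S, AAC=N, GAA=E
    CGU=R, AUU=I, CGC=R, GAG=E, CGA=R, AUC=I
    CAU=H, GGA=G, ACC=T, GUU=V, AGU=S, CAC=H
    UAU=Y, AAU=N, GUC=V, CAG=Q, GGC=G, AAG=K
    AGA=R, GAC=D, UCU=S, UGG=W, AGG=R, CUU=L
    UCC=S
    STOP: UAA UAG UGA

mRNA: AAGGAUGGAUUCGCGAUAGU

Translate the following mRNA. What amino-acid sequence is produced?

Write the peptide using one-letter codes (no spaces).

Answer: MDSR

Derivation:
start AUG at pos 4
pos 4: AUG -> M; peptide=M
pos 7: GAU -> D; peptide=MD
pos 10: UCG -> S; peptide=MDS
pos 13: CGA -> R; peptide=MDSR
pos 16: UAG -> STOP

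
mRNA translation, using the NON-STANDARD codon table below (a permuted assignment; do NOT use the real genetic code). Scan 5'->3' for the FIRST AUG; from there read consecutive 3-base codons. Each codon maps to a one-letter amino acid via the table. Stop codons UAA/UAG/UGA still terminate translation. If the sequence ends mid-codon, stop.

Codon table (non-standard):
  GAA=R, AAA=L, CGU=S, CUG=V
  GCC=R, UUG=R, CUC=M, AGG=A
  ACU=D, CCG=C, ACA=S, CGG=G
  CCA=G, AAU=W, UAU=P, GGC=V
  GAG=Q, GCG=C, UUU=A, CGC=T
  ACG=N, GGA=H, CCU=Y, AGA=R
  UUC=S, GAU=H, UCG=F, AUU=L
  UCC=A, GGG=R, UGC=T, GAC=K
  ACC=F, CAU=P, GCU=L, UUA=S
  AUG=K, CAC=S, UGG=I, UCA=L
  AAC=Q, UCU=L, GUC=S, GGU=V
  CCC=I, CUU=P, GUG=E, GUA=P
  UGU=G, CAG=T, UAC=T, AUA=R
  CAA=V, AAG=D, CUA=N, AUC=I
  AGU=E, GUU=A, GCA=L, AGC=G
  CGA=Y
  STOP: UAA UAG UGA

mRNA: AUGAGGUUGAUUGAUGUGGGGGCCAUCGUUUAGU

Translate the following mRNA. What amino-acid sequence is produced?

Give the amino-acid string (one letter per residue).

Answer: KARLHERRIA

Derivation:
start AUG at pos 0
pos 0: AUG -> K; peptide=K
pos 3: AGG -> A; peptide=KA
pos 6: UUG -> R; peptide=KAR
pos 9: AUU -> L; peptide=KARL
pos 12: GAU -> H; peptide=KARLH
pos 15: GUG -> E; peptide=KARLHE
pos 18: GGG -> R; peptide=KARLHER
pos 21: GCC -> R; peptide=KARLHERR
pos 24: AUC -> I; peptide=KARLHERRI
pos 27: GUU -> A; peptide=KARLHERRIA
pos 30: UAG -> STOP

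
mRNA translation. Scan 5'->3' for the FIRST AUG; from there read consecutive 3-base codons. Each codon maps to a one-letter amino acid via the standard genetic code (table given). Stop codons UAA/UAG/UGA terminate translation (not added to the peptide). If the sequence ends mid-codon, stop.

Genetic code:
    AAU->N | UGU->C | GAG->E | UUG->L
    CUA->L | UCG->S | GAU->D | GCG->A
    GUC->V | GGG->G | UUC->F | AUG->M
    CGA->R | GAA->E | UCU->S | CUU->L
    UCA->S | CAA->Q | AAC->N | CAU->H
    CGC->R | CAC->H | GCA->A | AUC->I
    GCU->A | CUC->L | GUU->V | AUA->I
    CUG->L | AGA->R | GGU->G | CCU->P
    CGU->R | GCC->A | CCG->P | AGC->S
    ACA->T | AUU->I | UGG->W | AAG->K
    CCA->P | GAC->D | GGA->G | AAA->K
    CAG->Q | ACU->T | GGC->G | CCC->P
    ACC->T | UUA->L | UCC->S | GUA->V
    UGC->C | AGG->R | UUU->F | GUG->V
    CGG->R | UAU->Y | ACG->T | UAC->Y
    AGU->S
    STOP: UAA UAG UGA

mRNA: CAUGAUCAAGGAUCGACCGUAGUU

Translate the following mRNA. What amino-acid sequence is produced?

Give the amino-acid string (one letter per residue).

start AUG at pos 1
pos 1: AUG -> M; peptide=M
pos 4: AUC -> I; peptide=MI
pos 7: AAG -> K; peptide=MIK
pos 10: GAU -> D; peptide=MIKD
pos 13: CGA -> R; peptide=MIKDR
pos 16: CCG -> P; peptide=MIKDRP
pos 19: UAG -> STOP

Answer: MIKDRP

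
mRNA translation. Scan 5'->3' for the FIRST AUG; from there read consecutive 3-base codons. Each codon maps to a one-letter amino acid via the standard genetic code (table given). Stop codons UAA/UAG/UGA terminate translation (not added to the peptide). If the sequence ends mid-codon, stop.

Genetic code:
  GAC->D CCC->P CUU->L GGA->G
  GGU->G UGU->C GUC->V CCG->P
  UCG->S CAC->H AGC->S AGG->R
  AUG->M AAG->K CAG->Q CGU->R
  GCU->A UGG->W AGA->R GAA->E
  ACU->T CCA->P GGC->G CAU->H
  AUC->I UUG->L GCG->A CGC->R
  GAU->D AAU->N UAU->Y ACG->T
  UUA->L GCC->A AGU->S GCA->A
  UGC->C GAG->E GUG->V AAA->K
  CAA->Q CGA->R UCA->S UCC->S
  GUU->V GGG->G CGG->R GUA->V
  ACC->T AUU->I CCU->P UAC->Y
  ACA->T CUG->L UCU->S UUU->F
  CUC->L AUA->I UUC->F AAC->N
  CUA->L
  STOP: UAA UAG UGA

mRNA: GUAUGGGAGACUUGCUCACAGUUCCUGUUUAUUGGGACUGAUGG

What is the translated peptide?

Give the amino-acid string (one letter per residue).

Answer: MGDLLTVPVYWD

Derivation:
start AUG at pos 2
pos 2: AUG -> M; peptide=M
pos 5: GGA -> G; peptide=MG
pos 8: GAC -> D; peptide=MGD
pos 11: UUG -> L; peptide=MGDL
pos 14: CUC -> L; peptide=MGDLL
pos 17: ACA -> T; peptide=MGDLLT
pos 20: GUU -> V; peptide=MGDLLTV
pos 23: CCU -> P; peptide=MGDLLTVP
pos 26: GUU -> V; peptide=MGDLLTVPV
pos 29: UAU -> Y; peptide=MGDLLTVPVY
pos 32: UGG -> W; peptide=MGDLLTVPVYW
pos 35: GAC -> D; peptide=MGDLLTVPVYWD
pos 38: UGA -> STOP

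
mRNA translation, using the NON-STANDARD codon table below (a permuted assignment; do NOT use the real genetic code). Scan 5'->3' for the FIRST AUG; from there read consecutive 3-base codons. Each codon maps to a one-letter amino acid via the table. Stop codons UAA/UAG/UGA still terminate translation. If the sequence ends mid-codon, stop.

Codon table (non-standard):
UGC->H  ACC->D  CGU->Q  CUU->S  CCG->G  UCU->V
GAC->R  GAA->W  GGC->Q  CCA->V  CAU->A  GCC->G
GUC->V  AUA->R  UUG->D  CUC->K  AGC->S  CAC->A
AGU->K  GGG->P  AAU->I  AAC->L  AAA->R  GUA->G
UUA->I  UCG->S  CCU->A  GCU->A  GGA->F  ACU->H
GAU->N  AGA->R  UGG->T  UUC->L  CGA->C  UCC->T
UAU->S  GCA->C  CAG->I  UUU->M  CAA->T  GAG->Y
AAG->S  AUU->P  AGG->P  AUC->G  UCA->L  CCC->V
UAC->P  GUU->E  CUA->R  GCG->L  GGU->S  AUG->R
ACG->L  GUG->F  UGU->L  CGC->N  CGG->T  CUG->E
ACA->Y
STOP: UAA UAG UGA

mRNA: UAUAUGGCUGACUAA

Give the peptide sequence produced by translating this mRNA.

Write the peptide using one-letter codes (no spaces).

Answer: RAR

Derivation:
start AUG at pos 3
pos 3: AUG -> R; peptide=R
pos 6: GCU -> A; peptide=RA
pos 9: GAC -> R; peptide=RAR
pos 12: UAA -> STOP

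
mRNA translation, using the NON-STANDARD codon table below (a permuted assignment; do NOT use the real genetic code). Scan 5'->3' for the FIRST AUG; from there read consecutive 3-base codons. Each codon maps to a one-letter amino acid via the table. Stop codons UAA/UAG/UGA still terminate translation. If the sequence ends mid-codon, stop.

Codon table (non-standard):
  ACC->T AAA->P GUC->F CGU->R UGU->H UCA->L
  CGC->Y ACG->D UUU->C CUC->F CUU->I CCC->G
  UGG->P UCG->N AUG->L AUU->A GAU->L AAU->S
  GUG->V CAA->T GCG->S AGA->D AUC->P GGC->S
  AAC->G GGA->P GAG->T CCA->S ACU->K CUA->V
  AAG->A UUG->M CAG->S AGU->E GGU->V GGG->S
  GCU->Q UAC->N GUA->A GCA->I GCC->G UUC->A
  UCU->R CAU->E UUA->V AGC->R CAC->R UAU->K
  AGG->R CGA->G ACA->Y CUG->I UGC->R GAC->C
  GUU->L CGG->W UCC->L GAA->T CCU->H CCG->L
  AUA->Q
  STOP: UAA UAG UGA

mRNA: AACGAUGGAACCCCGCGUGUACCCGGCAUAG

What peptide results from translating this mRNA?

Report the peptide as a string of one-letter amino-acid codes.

Answer: LTGYVNLI

Derivation:
start AUG at pos 4
pos 4: AUG -> L; peptide=L
pos 7: GAA -> T; peptide=LT
pos 10: CCC -> G; peptide=LTG
pos 13: CGC -> Y; peptide=LTGY
pos 16: GUG -> V; peptide=LTGYV
pos 19: UAC -> N; peptide=LTGYVN
pos 22: CCG -> L; peptide=LTGYVNL
pos 25: GCA -> I; peptide=LTGYVNLI
pos 28: UAG -> STOP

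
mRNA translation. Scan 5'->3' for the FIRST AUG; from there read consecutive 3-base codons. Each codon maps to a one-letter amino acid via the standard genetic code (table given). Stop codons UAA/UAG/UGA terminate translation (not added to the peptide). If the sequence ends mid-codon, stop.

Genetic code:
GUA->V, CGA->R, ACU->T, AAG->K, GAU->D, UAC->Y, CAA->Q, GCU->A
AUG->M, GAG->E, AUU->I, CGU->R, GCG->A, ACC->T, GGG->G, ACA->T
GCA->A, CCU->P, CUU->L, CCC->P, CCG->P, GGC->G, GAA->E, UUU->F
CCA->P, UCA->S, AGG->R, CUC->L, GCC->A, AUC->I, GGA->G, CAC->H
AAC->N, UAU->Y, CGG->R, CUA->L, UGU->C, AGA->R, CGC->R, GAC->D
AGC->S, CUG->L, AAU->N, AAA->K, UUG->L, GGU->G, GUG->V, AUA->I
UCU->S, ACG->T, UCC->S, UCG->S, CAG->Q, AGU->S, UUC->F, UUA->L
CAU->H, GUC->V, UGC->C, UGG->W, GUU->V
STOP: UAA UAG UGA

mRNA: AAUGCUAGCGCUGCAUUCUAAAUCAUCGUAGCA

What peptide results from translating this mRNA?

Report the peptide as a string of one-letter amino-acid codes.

Answer: MLALHSKSS

Derivation:
start AUG at pos 1
pos 1: AUG -> M; peptide=M
pos 4: CUA -> L; peptide=ML
pos 7: GCG -> A; peptide=MLA
pos 10: CUG -> L; peptide=MLAL
pos 13: CAU -> H; peptide=MLALH
pos 16: UCU -> S; peptide=MLALHS
pos 19: AAA -> K; peptide=MLALHSK
pos 22: UCA -> S; peptide=MLALHSKS
pos 25: UCG -> S; peptide=MLALHSKSS
pos 28: UAG -> STOP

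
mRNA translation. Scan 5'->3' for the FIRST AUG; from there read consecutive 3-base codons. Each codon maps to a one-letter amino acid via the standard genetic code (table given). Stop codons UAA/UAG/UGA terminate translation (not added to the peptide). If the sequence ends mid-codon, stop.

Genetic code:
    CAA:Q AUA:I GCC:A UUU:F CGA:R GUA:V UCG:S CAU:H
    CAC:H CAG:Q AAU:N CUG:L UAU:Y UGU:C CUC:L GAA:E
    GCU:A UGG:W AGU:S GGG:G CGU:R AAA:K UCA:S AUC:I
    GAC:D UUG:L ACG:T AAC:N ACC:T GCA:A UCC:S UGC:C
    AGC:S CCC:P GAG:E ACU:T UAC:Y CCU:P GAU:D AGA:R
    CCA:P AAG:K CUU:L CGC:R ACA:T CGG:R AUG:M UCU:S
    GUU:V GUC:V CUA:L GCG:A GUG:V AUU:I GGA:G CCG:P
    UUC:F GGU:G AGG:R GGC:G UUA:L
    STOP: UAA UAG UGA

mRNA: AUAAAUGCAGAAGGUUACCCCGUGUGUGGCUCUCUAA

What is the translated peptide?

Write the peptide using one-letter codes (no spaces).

start AUG at pos 4
pos 4: AUG -> M; peptide=M
pos 7: CAG -> Q; peptide=MQ
pos 10: AAG -> K; peptide=MQK
pos 13: GUU -> V; peptide=MQKV
pos 16: ACC -> T; peptide=MQKVT
pos 19: CCG -> P; peptide=MQKVTP
pos 22: UGU -> C; peptide=MQKVTPC
pos 25: GUG -> V; peptide=MQKVTPCV
pos 28: GCU -> A; peptide=MQKVTPCVA
pos 31: CUC -> L; peptide=MQKVTPCVAL
pos 34: UAA -> STOP

Answer: MQKVTPCVAL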